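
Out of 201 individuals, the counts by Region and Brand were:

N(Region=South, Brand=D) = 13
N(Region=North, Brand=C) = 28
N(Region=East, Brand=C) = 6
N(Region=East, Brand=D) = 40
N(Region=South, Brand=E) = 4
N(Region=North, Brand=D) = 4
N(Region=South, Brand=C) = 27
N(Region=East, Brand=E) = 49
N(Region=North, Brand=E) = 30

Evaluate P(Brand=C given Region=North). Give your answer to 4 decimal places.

0.4516

Total with Region=North: 28 + 4 + 30 = 62.
P(Brand=C | Region=North) = 28/62 = 0.4516.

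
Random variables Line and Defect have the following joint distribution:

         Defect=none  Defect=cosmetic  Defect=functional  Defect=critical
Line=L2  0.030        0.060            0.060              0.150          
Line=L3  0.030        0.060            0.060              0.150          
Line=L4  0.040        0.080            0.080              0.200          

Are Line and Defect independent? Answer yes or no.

Every cell satisfies P(Line,Defect) = P(Line)·P(Defect). For instance P(Line=L2) = 0.300, P(Defect=none) = 0.100, and 0.300×0.100 = 0.030 matches the joint entry. So Line and Defect are independent.

yes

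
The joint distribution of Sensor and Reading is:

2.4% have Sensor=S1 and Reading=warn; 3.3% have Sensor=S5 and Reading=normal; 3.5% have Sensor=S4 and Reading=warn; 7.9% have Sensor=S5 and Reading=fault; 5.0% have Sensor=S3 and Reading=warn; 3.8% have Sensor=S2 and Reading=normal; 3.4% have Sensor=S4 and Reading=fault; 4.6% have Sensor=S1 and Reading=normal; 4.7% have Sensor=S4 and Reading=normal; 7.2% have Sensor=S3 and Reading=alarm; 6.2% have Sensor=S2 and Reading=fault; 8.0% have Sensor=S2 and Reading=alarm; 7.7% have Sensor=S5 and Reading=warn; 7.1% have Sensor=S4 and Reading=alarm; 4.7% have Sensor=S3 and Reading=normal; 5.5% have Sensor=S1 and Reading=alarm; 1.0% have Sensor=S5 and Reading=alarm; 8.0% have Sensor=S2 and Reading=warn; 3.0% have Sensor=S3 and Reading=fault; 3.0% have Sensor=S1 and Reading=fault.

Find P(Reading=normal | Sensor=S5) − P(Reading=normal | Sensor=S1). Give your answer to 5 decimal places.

P(Sensor=S5) = 0.033 + 0.077 + 0.010 + 0.079 = 0.199; P(Reading=normal | Sensor=S5) = 0.033/0.199 = 0.165829.
P(Sensor=S1) = 0.046 + 0.024 + 0.055 + 0.030 = 0.155; P(Reading=normal | Sensor=S1) = 0.046/0.155 = 0.296774.
Difference = -0.13095.

-0.13095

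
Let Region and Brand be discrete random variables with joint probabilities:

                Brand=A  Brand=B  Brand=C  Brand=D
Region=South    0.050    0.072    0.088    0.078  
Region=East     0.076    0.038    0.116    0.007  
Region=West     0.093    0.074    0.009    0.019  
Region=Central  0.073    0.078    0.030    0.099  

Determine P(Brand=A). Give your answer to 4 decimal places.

0.2920

P(Brand=A) = 0.050 + 0.076 + 0.093 + 0.073 = 0.292.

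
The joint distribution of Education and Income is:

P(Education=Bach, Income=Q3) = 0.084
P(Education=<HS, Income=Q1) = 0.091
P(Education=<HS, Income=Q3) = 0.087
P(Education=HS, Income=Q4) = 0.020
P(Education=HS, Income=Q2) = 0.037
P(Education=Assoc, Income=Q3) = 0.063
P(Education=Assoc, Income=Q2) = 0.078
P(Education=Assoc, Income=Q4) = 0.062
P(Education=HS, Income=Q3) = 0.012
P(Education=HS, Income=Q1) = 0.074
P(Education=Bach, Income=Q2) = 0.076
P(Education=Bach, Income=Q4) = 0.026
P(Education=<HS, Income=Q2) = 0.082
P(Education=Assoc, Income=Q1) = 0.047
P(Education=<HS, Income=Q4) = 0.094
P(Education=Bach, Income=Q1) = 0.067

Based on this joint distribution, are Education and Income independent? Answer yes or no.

P(Education=HS) = 0.143 and P(Income=Q1) = 0.279, so their product is 0.03990, but P(Education=HS, Income=Q1) = 0.074. Since these differ, Education and Income are not independent.

no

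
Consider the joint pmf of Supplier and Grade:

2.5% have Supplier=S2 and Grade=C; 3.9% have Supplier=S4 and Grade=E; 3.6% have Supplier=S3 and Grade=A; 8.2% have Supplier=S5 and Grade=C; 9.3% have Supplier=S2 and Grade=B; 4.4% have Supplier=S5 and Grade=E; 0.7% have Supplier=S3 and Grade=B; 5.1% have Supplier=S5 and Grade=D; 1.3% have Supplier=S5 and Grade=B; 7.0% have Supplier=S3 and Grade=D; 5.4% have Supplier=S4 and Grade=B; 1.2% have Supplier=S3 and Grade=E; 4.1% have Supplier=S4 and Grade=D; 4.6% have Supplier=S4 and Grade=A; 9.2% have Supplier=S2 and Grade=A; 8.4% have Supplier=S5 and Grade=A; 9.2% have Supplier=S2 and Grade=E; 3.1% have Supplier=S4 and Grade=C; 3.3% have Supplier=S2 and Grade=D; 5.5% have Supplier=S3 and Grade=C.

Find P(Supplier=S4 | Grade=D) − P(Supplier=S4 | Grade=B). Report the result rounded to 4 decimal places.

-0.1131

P(Grade=D) = 0.033 + 0.070 + 0.041 + 0.051 = 0.195; P(Supplier=S4 | Grade=D) = 0.041/0.195 = 0.21026.
P(Grade=B) = 0.093 + 0.007 + 0.054 + 0.013 = 0.167; P(Supplier=S4 | Grade=B) = 0.054/0.167 = 0.32335.
Difference = -0.1131.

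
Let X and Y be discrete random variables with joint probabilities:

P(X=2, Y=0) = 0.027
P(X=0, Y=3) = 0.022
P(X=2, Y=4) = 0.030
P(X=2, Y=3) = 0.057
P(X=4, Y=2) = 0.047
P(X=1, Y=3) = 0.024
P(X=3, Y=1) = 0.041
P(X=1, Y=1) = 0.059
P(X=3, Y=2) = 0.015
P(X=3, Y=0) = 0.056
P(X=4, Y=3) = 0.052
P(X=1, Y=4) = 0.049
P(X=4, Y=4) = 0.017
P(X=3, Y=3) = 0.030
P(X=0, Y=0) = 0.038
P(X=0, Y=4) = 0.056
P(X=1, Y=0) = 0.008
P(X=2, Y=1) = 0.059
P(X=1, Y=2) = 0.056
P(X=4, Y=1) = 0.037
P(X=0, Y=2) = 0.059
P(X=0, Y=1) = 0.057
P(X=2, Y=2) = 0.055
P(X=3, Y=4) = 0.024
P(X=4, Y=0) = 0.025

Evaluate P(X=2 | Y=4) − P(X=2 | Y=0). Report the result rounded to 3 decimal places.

P(Y=4) = 0.056 + 0.049 + 0.030 + 0.024 + 0.017 = 0.176; P(X=2 | Y=4) = 0.030/0.176 = 0.1705.
P(Y=0) = 0.038 + 0.008 + 0.027 + 0.056 + 0.025 = 0.154; P(X=2 | Y=0) = 0.027/0.154 = 0.1753.
Difference = -0.005.

-0.005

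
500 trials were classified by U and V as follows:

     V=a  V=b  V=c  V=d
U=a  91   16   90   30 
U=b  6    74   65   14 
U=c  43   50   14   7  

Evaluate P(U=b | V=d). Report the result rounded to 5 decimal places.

0.27451

Total with V=d: 30 + 14 + 7 = 51.
P(U=b | V=d) = 14/51 = 0.27451.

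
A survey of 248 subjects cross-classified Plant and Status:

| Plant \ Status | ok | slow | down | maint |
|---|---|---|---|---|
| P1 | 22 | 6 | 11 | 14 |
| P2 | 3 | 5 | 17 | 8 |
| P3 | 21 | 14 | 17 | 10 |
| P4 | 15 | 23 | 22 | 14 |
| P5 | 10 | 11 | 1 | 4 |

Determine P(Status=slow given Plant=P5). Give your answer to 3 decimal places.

0.423

Total with Plant=P5: 10 + 11 + 1 + 4 = 26.
P(Status=slow | Plant=P5) = 11/26 = 0.423.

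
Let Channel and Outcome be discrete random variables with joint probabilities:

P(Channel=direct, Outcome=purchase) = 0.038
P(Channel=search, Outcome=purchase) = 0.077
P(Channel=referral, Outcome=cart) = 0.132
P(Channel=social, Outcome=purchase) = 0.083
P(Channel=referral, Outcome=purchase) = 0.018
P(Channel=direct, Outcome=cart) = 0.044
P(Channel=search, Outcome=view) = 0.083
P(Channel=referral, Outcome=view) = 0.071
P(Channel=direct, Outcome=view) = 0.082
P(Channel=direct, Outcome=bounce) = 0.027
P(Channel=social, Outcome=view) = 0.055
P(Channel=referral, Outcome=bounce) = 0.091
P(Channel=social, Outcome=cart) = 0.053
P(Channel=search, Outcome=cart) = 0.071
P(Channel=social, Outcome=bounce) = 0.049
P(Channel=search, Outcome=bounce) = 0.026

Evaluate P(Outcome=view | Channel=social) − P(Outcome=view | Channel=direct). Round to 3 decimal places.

P(Channel=social) = 0.049 + 0.055 + 0.053 + 0.083 = 0.240; P(Outcome=view | Channel=social) = 0.055/0.240 = 0.2292.
P(Channel=direct) = 0.027 + 0.082 + 0.044 + 0.038 = 0.191; P(Outcome=view | Channel=direct) = 0.082/0.191 = 0.4293.
Difference = -0.200.

-0.200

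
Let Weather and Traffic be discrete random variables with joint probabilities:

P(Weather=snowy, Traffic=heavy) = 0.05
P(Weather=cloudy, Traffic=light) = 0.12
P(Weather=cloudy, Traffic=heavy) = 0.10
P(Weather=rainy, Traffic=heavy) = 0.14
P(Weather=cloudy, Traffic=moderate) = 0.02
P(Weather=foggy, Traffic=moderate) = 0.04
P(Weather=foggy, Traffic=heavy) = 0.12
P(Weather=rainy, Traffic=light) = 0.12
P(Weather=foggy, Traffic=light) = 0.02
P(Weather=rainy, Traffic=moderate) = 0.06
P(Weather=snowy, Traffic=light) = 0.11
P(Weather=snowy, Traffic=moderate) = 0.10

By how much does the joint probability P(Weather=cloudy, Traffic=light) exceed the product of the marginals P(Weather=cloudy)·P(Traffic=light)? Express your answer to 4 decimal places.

P(Weather=cloudy) = 0.12 + 0.02 + 0.10 = 0.24.
P(Traffic=light) = 0.12 + 0.12 + 0.11 + 0.02 = 0.37.
P(Weather=cloudy, Traffic=light) − P(Weather=cloudy)P(Traffic=light) = 0.12 − 0.24×0.37 = 0.0312.

0.0312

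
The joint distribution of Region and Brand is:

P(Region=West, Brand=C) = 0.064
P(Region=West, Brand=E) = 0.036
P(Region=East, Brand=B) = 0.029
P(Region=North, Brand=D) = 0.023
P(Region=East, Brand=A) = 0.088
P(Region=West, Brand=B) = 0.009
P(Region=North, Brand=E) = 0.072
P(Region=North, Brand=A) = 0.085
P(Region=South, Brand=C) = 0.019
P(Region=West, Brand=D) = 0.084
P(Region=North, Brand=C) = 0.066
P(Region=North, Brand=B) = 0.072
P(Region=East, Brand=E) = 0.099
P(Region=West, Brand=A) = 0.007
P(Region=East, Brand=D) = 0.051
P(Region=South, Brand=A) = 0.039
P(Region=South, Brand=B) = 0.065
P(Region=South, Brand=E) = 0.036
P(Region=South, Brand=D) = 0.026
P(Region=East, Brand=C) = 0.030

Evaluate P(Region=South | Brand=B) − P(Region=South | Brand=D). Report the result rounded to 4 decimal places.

P(Brand=B) = 0.072 + 0.065 + 0.029 + 0.009 = 0.175; P(Region=South | Brand=B) = 0.065/0.175 = 0.37143.
P(Brand=D) = 0.023 + 0.026 + 0.051 + 0.084 = 0.184; P(Region=South | Brand=D) = 0.026/0.184 = 0.14130.
Difference = 0.2301.

0.2301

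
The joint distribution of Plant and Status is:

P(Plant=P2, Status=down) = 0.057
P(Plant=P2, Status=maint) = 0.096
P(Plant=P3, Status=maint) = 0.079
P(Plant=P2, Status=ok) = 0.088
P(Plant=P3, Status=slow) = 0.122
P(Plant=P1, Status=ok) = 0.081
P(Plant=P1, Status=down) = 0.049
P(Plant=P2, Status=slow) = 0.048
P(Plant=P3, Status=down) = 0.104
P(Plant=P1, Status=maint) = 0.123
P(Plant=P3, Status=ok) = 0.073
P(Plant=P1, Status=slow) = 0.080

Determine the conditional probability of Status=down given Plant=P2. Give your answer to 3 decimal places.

P(Plant=P2) = 0.088 + 0.048 + 0.057 + 0.096 = 0.289.
P(Status=down | Plant=P2) = 0.057/0.289 = 0.197.

0.197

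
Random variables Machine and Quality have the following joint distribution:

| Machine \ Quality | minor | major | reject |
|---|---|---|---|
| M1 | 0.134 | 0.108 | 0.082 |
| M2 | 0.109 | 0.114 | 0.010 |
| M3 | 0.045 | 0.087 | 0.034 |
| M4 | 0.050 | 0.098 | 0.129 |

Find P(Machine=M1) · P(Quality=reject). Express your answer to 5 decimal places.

P(Machine=M1) = 0.134 + 0.108 + 0.082 = 0.324.
P(Quality=reject) = 0.082 + 0.010 + 0.034 + 0.129 = 0.255.
Product: 0.324 × 0.255 = 0.08262.

0.08262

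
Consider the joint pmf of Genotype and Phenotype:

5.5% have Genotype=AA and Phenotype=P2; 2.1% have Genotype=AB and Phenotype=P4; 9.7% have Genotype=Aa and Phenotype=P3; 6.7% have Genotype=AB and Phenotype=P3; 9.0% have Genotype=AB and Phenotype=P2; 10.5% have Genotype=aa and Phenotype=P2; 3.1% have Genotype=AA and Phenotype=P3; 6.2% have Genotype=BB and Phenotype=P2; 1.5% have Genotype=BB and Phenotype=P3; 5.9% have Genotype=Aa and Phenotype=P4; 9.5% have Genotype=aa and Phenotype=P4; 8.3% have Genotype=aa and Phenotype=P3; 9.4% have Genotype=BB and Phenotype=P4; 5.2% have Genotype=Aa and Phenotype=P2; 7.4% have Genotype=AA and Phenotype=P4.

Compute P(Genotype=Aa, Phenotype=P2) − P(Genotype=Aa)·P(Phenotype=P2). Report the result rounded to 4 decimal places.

P(Genotype=Aa) = 0.052 + 0.097 + 0.059 = 0.208.
P(Phenotype=P2) = 0.055 + 0.052 + 0.105 + 0.090 + 0.062 = 0.364.
P(Genotype=Aa, Phenotype=P2) − P(Genotype=Aa)P(Phenotype=P2) = 0.052 − 0.208×0.364 = -0.0237.

-0.0237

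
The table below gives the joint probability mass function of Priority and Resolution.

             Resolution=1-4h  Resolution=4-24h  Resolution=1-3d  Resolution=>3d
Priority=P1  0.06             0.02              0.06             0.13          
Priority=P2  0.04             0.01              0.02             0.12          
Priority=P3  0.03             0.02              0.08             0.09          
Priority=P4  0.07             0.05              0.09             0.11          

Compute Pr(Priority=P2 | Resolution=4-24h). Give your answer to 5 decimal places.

0.10000

P(Resolution=4-24h) = 0.02 + 0.01 + 0.02 + 0.05 = 0.10.
P(Priority=P2 | Resolution=4-24h) = 0.01/0.10 = 0.10000.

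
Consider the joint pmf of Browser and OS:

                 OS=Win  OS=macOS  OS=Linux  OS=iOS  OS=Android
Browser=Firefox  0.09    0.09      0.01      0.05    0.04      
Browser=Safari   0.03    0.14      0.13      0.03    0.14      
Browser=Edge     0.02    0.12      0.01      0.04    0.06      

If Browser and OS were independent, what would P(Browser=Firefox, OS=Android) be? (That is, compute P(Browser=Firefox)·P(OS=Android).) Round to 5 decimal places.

0.06720

P(Browser=Firefox) = 0.09 + 0.09 + 0.01 + 0.05 + 0.04 = 0.28.
P(OS=Android) = 0.04 + 0.14 + 0.06 = 0.24.
Product: 0.28 × 0.24 = 0.06720.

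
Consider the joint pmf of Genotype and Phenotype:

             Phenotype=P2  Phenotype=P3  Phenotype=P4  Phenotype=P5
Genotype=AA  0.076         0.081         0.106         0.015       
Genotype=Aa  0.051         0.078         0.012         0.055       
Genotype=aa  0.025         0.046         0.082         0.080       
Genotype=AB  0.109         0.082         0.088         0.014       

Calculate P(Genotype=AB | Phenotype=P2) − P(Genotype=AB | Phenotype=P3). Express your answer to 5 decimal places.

P(Phenotype=P2) = 0.076 + 0.051 + 0.025 + 0.109 = 0.261; P(Genotype=AB | Phenotype=P2) = 0.109/0.261 = 0.417625.
P(Phenotype=P3) = 0.081 + 0.078 + 0.046 + 0.082 = 0.287; P(Genotype=AB | Phenotype=P3) = 0.082/0.287 = 0.285714.
Difference = 0.13191.

0.13191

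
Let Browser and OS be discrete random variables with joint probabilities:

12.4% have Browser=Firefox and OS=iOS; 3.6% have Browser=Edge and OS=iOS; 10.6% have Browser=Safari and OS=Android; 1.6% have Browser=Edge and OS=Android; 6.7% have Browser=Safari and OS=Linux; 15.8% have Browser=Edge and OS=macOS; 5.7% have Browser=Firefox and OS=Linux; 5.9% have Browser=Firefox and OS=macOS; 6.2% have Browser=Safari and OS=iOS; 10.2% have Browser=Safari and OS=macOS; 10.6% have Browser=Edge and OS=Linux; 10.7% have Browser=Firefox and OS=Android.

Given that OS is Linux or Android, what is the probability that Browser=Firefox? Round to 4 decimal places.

P(OS=Linux) = 0.057 + 0.067 + 0.106 = 0.230.
P(OS=Android) = 0.107 + 0.106 + 0.016 = 0.229.
P(OS ∈ {Linux, Android}) = 0.230 + 0.229 = 0.459; P(Browser=Firefox, OS ∈ {Linux, Android}) = 0.057 + 0.107 = 0.164.
P(Browser=Firefox | OS ∈ {Linux, Android}) = 0.164/0.459 = 0.3573.

0.3573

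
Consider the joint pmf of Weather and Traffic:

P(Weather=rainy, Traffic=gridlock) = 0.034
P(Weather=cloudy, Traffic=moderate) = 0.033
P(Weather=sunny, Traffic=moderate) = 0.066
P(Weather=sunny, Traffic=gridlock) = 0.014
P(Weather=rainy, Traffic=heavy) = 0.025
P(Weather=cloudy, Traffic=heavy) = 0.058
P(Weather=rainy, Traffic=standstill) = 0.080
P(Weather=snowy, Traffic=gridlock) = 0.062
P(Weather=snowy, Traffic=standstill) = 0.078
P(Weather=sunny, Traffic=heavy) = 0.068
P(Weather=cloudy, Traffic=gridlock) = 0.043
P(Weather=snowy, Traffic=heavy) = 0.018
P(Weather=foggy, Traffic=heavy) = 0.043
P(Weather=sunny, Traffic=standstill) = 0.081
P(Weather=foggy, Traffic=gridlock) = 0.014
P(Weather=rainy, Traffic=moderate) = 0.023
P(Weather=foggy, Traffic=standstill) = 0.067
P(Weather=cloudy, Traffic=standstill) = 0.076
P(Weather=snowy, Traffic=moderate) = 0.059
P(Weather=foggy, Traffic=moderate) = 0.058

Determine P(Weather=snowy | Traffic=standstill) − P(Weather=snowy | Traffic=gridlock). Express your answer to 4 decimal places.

-0.1671

P(Traffic=standstill) = 0.081 + 0.076 + 0.080 + 0.078 + 0.067 = 0.382; P(Weather=snowy | Traffic=standstill) = 0.078/0.382 = 0.20419.
P(Traffic=gridlock) = 0.014 + 0.043 + 0.034 + 0.062 + 0.014 = 0.167; P(Weather=snowy | Traffic=gridlock) = 0.062/0.167 = 0.37126.
Difference = -0.1671.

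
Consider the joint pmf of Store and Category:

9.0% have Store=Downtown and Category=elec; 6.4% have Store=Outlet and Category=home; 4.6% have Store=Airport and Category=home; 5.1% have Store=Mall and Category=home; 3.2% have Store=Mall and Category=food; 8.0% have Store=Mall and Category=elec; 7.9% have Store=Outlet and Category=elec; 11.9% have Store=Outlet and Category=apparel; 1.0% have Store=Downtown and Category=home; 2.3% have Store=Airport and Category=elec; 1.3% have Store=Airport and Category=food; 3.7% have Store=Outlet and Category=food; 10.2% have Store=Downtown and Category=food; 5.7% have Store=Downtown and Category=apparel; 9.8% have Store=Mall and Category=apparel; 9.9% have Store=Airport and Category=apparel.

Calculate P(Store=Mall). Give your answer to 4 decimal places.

0.2610

P(Store=Mall) = 0.032 + 0.098 + 0.080 + 0.051 = 0.261.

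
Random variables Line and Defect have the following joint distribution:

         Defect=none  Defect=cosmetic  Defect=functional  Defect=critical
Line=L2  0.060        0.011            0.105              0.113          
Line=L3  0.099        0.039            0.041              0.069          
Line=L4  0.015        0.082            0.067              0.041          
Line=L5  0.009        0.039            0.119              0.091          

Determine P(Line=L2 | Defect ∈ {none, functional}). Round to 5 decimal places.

P(Defect=none) = 0.060 + 0.099 + 0.015 + 0.009 = 0.183.
P(Defect=functional) = 0.105 + 0.041 + 0.067 + 0.119 = 0.332.
P(Defect ∈ {none, functional}) = 0.183 + 0.332 = 0.515; P(Line=L2, Defect ∈ {none, functional}) = 0.060 + 0.105 = 0.165.
P(Line=L2 | Defect ∈ {none, functional}) = 0.165/0.515 = 0.32039.

0.32039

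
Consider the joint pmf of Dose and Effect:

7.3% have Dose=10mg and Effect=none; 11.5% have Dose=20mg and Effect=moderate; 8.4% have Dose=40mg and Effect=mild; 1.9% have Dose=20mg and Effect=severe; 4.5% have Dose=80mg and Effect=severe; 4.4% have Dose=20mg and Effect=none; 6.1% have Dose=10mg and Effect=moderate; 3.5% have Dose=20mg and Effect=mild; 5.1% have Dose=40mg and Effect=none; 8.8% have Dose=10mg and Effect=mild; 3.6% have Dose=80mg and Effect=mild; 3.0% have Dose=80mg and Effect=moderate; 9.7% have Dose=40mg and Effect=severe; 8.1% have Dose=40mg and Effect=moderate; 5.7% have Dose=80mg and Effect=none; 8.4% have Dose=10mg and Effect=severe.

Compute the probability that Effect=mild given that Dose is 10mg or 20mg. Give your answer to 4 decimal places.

0.2370

P(Dose=10mg) = 0.073 + 0.088 + 0.061 + 0.084 = 0.306.
P(Dose=20mg) = 0.044 + 0.035 + 0.115 + 0.019 = 0.213.
P(Dose ∈ {10mg, 20mg}) = 0.306 + 0.213 = 0.519; P(Effect=mild, Dose ∈ {10mg, 20mg}) = 0.088 + 0.035 = 0.123.
P(Effect=mild | Dose ∈ {10mg, 20mg}) = 0.123/0.519 = 0.2370.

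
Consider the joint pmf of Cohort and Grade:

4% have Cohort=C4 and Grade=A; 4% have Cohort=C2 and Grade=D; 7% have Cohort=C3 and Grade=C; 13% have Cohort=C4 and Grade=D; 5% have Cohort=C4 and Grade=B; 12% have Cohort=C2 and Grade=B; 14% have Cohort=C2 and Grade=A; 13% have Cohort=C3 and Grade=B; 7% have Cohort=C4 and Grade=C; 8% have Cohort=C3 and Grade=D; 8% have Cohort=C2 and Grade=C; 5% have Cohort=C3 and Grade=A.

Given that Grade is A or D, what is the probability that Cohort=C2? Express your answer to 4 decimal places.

P(Grade=A) = 0.14 + 0.05 + 0.04 = 0.23.
P(Grade=D) = 0.04 + 0.08 + 0.13 = 0.25.
P(Grade ∈ {A, D}) = 0.23 + 0.25 = 0.48; P(Cohort=C2, Grade ∈ {A, D}) = 0.14 + 0.04 = 0.18.
P(Cohort=C2 | Grade ∈ {A, D}) = 0.18/0.48 = 0.3750.

0.3750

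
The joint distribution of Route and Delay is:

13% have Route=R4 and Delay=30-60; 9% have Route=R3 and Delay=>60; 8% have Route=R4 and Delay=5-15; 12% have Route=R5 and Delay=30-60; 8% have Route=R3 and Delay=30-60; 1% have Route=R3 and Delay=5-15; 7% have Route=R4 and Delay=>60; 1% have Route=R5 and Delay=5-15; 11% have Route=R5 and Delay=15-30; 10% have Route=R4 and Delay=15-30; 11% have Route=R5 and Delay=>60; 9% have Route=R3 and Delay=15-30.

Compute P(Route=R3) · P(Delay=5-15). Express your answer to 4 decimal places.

0.0270

P(Route=R3) = 0.01 + 0.09 + 0.08 + 0.09 = 0.27.
P(Delay=5-15) = 0.01 + 0.08 + 0.01 = 0.10.
Product: 0.27 × 0.10 = 0.0270.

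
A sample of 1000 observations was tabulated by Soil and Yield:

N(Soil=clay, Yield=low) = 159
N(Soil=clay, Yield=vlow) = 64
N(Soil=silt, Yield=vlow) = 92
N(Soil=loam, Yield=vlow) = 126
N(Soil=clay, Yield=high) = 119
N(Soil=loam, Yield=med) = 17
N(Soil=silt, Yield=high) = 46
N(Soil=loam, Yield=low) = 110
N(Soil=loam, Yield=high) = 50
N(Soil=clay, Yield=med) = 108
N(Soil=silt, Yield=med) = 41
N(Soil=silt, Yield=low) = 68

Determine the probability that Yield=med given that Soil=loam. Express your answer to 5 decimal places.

Total with Soil=loam: 126 + 110 + 17 + 50 = 303.
P(Yield=med | Soil=loam) = 17/303 = 0.05611.

0.05611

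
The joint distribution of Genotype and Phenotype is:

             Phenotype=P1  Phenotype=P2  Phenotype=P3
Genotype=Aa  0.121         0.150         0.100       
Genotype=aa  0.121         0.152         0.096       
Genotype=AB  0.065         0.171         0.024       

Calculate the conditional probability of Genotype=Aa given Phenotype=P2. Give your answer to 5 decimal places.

0.31712

P(Phenotype=P2) = 0.150 + 0.152 + 0.171 = 0.473.
P(Genotype=Aa | Phenotype=P2) = 0.150/0.473 = 0.31712.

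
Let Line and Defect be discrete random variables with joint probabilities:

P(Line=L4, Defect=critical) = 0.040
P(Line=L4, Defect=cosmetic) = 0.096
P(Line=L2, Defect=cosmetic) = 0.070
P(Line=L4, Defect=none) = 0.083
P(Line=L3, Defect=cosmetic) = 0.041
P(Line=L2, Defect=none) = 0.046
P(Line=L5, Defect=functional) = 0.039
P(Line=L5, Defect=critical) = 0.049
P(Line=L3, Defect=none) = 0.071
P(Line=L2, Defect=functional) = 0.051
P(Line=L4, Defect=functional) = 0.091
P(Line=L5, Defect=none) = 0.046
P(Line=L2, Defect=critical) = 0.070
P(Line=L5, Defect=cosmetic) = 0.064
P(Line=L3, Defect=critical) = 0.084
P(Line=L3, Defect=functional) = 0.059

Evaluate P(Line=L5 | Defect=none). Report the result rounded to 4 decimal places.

P(Defect=none) = 0.046 + 0.071 + 0.083 + 0.046 = 0.246.
P(Line=L5 | Defect=none) = 0.046/0.246 = 0.1870.

0.1870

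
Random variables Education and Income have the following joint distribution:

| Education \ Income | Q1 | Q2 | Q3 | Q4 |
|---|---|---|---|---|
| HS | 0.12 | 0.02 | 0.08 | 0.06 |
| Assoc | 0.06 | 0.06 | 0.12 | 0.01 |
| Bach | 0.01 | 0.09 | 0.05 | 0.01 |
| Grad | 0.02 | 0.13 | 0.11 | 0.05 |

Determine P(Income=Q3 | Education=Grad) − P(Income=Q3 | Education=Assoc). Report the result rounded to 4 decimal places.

-0.1252

P(Education=Grad) = 0.02 + 0.13 + 0.11 + 0.05 = 0.31; P(Income=Q3 | Education=Grad) = 0.11/0.31 = 0.35484.
P(Education=Assoc) = 0.06 + 0.06 + 0.12 + 0.01 = 0.25; P(Income=Q3 | Education=Assoc) = 0.12/0.25 = 0.48000.
Difference = -0.1252.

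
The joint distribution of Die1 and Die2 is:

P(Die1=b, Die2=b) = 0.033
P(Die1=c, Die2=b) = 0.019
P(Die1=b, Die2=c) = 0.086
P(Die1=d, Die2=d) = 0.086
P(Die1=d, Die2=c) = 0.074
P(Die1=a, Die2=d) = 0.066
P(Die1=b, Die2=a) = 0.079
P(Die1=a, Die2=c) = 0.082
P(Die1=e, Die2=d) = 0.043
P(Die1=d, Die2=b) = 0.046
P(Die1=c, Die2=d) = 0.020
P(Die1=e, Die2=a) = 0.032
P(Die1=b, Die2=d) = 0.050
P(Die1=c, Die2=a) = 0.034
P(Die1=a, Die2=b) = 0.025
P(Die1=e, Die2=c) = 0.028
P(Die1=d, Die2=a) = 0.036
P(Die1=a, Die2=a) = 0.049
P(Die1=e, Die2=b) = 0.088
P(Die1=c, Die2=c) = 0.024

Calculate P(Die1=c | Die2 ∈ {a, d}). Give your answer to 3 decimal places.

P(Die2=a) = 0.049 + 0.079 + 0.034 + 0.036 + 0.032 = 0.230.
P(Die2=d) = 0.066 + 0.050 + 0.020 + 0.086 + 0.043 = 0.265.
P(Die2 ∈ {a, d}) = 0.230 + 0.265 = 0.495; P(Die1=c, Die2 ∈ {a, d}) = 0.034 + 0.020 = 0.054.
P(Die1=c | Die2 ∈ {a, d}) = 0.054/0.495 = 0.109.

0.109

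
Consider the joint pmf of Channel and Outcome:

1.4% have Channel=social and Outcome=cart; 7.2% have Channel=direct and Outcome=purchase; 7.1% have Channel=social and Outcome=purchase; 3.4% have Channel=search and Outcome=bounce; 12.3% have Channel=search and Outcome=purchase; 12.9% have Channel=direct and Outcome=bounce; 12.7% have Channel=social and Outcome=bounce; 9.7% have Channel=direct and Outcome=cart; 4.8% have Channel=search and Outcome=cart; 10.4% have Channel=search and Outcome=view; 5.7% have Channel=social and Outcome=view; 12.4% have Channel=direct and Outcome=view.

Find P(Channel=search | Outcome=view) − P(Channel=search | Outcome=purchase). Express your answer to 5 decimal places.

P(Outcome=view) = 0.104 + 0.057 + 0.124 = 0.285; P(Channel=search | Outcome=view) = 0.104/0.285 = 0.364912.
P(Outcome=purchase) = 0.123 + 0.071 + 0.072 = 0.266; P(Channel=search | Outcome=purchase) = 0.123/0.266 = 0.462406.
Difference = -0.09749.

-0.09749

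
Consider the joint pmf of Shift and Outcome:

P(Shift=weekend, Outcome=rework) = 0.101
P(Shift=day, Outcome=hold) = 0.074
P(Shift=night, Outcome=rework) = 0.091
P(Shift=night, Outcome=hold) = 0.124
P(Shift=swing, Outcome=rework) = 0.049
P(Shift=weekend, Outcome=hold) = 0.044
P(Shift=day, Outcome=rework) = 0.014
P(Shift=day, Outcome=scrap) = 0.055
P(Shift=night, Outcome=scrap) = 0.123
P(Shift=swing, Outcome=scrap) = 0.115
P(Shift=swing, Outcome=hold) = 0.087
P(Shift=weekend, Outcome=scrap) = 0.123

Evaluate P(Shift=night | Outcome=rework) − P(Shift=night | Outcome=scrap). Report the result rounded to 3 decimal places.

P(Outcome=rework) = 0.014 + 0.049 + 0.091 + 0.101 = 0.255; P(Shift=night | Outcome=rework) = 0.091/0.255 = 0.3569.
P(Outcome=scrap) = 0.055 + 0.115 + 0.123 + 0.123 = 0.416; P(Shift=night | Outcome=scrap) = 0.123/0.416 = 0.2957.
Difference = 0.061.

0.061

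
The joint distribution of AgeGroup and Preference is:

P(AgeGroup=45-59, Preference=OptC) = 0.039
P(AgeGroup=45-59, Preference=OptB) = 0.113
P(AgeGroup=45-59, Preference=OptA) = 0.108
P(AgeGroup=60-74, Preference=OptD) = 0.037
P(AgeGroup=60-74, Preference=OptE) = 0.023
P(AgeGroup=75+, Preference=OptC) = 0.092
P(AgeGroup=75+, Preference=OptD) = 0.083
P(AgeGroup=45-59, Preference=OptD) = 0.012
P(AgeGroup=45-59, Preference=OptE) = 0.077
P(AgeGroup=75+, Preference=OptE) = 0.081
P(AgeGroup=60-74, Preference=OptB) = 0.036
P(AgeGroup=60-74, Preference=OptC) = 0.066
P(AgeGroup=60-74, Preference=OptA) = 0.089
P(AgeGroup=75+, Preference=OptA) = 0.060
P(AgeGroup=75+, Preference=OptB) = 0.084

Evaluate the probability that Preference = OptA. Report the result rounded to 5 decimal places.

P(Preference=OptA) = 0.108 + 0.089 + 0.060 = 0.257.

0.25700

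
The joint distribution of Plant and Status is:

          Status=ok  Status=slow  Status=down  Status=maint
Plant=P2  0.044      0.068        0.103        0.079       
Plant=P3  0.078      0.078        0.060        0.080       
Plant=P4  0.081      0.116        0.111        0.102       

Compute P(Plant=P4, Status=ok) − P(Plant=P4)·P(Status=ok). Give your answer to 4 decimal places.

-0.0022

P(Plant=P4) = 0.081 + 0.116 + 0.111 + 0.102 = 0.410.
P(Status=ok) = 0.044 + 0.078 + 0.081 = 0.203.
P(Plant=P4, Status=ok) − P(Plant=P4)P(Status=ok) = 0.081 − 0.410×0.203 = -0.0022.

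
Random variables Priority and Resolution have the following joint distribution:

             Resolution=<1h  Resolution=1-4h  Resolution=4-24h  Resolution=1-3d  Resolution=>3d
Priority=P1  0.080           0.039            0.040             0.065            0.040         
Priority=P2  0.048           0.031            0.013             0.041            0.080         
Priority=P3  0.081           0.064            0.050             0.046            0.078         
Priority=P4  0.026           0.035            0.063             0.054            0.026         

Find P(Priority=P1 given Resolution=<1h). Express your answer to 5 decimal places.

0.34043

P(Resolution=<1h) = 0.080 + 0.048 + 0.081 + 0.026 = 0.235.
P(Priority=P1 | Resolution=<1h) = 0.080/0.235 = 0.34043.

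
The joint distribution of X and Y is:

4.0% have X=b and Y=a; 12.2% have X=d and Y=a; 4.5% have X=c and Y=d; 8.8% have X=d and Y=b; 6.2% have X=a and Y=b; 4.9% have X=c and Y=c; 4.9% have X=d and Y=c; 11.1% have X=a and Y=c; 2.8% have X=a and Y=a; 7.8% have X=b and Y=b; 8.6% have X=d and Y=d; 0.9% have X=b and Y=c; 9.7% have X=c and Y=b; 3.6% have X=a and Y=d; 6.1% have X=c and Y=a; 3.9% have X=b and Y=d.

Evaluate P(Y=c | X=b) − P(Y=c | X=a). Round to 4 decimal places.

-0.4141

P(X=b) = 0.040 + 0.078 + 0.009 + 0.039 = 0.166; P(Y=c | X=b) = 0.009/0.166 = 0.05422.
P(X=a) = 0.028 + 0.062 + 0.111 + 0.036 = 0.237; P(Y=c | X=a) = 0.111/0.237 = 0.46835.
Difference = -0.4141.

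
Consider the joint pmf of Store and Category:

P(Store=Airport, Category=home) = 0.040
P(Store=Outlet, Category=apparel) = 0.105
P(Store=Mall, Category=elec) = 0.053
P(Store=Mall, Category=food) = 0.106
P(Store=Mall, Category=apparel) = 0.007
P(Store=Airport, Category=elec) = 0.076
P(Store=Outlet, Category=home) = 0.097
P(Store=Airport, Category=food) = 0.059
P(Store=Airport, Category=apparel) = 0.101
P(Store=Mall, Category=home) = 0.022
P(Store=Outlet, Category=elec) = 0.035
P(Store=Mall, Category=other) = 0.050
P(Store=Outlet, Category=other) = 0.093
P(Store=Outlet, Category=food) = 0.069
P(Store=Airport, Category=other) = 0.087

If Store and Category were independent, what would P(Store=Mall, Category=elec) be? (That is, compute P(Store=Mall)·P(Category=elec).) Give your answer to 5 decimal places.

P(Store=Mall) = 0.106 + 0.007 + 0.053 + 0.022 + 0.050 = 0.238.
P(Category=elec) = 0.053 + 0.076 + 0.035 = 0.164.
Product: 0.238 × 0.164 = 0.03903.

0.03903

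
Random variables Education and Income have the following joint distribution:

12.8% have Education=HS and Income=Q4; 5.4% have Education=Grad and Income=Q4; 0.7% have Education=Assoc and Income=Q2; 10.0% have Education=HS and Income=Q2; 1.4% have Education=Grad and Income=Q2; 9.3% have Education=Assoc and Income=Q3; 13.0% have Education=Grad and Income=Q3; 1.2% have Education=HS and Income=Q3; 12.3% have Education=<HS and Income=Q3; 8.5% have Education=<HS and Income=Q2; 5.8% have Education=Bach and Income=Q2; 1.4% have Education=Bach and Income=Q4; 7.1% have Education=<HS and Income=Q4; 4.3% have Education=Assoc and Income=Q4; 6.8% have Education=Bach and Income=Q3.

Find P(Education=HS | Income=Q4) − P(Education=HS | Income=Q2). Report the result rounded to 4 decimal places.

P(Income=Q4) = 0.071 + 0.128 + 0.043 + 0.014 + 0.054 = 0.310; P(Education=HS | Income=Q4) = 0.128/0.310 = 0.41290.
P(Income=Q2) = 0.085 + 0.100 + 0.007 + 0.058 + 0.014 = 0.264; P(Education=HS | Income=Q2) = 0.100/0.264 = 0.37879.
Difference = 0.0341.

0.0341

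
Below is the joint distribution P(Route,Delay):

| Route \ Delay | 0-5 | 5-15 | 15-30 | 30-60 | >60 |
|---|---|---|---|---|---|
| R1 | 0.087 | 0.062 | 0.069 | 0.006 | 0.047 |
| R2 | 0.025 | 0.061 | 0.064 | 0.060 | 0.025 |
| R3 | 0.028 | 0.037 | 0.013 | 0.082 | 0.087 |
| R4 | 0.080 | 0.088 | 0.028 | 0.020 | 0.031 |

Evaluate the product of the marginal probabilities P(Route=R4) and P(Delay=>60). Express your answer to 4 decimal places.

0.0469

P(Route=R4) = 0.080 + 0.088 + 0.028 + 0.020 + 0.031 = 0.247.
P(Delay=>60) = 0.047 + 0.025 + 0.087 + 0.031 = 0.190.
Product: 0.247 × 0.190 = 0.0469.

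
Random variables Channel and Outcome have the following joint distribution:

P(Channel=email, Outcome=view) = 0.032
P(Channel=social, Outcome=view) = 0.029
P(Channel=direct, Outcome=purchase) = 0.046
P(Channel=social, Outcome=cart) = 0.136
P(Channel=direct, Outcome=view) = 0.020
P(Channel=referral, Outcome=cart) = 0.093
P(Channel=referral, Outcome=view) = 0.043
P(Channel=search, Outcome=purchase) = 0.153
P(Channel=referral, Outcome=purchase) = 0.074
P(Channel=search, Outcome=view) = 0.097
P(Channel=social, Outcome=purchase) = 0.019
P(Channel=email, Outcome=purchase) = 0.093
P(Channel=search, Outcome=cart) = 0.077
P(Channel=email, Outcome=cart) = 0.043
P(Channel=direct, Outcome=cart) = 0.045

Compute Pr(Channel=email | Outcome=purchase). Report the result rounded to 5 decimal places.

0.24156

P(Outcome=purchase) = 0.093 + 0.153 + 0.019 + 0.046 + 0.074 = 0.385.
P(Channel=email | Outcome=purchase) = 0.093/0.385 = 0.24156.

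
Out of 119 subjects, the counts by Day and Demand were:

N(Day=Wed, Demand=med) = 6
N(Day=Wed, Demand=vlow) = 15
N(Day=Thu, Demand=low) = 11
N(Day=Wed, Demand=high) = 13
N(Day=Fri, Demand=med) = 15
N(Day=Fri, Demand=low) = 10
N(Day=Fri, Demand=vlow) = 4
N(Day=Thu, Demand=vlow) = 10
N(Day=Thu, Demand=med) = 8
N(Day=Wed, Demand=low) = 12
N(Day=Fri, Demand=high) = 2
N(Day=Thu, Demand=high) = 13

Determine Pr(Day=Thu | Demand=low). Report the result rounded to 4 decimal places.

0.3333

Total with Demand=low: 12 + 11 + 10 = 33.
P(Day=Thu | Demand=low) = 11/33 = 0.3333.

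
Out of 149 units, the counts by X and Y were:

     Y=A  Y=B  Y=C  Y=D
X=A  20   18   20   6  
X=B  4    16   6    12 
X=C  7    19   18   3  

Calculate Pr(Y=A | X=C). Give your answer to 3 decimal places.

0.149

Total with X=C: 7 + 19 + 18 + 3 = 47.
P(Y=A | X=C) = 7/47 = 0.149.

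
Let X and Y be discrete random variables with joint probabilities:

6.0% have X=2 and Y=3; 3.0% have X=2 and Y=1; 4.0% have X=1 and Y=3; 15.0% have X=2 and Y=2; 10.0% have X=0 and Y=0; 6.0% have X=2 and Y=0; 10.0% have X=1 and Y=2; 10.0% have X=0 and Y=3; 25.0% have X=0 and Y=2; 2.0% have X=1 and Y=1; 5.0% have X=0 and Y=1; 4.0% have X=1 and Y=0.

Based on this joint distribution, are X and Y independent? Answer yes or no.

yes

Every cell satisfies P(X,Y) = P(X)·P(Y). For instance P(X=0) = 0.500, P(Y=3) = 0.200, and 0.500×0.200 = 0.100 matches the joint entry. So X and Y are independent.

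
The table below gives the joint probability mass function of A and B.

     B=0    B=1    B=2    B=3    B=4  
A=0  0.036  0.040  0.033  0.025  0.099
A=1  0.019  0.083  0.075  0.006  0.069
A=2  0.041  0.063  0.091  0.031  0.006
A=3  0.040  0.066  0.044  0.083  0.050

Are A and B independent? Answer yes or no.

no

P(A=0) = 0.233 and P(B=4) = 0.224, so their product is 0.05219, but P(A=0, B=4) = 0.099. Since these differ, A and B are not independent.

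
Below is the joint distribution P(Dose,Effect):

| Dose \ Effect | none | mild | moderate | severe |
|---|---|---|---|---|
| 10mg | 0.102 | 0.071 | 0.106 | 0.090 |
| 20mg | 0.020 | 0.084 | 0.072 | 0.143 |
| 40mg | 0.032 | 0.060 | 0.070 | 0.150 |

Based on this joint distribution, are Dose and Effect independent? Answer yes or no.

no

P(Dose=10mg) = 0.369 and P(Effect=severe) = 0.383, so their product is 0.14133, but P(Dose=10mg, Effect=severe) = 0.090. Since these differ, Dose and Effect are not independent.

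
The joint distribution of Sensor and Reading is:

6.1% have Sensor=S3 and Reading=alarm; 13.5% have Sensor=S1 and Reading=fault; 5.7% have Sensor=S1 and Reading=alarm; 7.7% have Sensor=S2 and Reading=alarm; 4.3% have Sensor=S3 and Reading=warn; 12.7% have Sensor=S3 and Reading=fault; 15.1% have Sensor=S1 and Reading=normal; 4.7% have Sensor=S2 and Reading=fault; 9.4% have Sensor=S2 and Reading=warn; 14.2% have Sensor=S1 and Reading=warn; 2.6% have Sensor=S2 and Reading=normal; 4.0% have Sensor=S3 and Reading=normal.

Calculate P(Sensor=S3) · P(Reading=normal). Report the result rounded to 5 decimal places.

0.05881

P(Sensor=S3) = 0.040 + 0.043 + 0.061 + 0.127 = 0.271.
P(Reading=normal) = 0.151 + 0.026 + 0.040 = 0.217.
Product: 0.271 × 0.217 = 0.05881.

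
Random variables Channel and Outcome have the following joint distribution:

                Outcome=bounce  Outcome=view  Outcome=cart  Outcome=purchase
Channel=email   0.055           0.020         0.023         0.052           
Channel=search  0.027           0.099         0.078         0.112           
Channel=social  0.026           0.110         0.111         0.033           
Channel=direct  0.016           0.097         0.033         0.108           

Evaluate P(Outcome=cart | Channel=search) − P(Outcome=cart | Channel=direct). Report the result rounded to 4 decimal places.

0.1169

P(Channel=search) = 0.027 + 0.099 + 0.078 + 0.112 = 0.316; P(Outcome=cart | Channel=search) = 0.078/0.316 = 0.24684.
P(Channel=direct) = 0.016 + 0.097 + 0.033 + 0.108 = 0.254; P(Outcome=cart | Channel=direct) = 0.033/0.254 = 0.12992.
Difference = 0.1169.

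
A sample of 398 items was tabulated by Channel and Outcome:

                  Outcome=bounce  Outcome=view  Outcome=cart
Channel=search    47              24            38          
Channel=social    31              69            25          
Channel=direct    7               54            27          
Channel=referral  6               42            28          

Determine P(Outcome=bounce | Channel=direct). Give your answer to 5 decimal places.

0.07955

Total with Channel=direct: 7 + 54 + 27 = 88.
P(Outcome=bounce | Channel=direct) = 7/88 = 0.07955.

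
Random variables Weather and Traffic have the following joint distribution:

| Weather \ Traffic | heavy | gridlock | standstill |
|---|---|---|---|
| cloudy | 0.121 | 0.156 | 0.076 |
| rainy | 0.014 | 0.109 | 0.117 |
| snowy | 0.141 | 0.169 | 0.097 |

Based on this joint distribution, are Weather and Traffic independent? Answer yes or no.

P(Weather=rainy) = 0.240 and P(Traffic=heavy) = 0.276, so their product is 0.06624, but P(Weather=rainy, Traffic=heavy) = 0.014. Since these differ, Weather and Traffic are not independent.

no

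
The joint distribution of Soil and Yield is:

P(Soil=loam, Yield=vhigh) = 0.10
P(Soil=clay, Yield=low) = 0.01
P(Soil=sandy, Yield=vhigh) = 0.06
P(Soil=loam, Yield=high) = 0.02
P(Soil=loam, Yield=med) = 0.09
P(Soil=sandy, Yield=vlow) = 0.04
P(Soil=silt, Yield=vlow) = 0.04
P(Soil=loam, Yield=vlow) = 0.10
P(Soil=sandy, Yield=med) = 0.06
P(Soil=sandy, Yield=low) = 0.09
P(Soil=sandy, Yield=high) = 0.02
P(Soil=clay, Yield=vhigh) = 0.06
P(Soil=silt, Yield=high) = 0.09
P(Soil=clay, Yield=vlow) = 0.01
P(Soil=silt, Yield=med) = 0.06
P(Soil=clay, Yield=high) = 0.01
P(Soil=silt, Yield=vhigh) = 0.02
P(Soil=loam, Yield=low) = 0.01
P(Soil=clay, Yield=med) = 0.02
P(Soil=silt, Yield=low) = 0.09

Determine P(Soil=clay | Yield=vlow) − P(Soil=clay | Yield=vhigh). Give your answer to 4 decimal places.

-0.1974

P(Yield=vlow) = 0.04 + 0.10 + 0.01 + 0.04 = 0.19; P(Soil=clay | Yield=vlow) = 0.01/0.19 = 0.05263.
P(Yield=vhigh) = 0.06 + 0.10 + 0.06 + 0.02 = 0.24; P(Soil=clay | Yield=vhigh) = 0.06/0.24 = 0.25000.
Difference = -0.1974.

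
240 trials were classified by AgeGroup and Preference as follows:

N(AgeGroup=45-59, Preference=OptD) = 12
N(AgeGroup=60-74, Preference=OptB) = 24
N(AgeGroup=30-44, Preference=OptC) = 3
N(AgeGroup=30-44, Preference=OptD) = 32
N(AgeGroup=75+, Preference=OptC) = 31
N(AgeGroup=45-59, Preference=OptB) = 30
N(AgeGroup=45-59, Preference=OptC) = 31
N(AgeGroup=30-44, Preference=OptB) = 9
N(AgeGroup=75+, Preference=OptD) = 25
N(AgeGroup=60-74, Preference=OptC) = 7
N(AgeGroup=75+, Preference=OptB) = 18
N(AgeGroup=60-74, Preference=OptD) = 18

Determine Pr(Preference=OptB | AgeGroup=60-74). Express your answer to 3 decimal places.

0.490

Total with AgeGroup=60-74: 24 + 7 + 18 = 49.
P(Preference=OptB | AgeGroup=60-74) = 24/49 = 0.490.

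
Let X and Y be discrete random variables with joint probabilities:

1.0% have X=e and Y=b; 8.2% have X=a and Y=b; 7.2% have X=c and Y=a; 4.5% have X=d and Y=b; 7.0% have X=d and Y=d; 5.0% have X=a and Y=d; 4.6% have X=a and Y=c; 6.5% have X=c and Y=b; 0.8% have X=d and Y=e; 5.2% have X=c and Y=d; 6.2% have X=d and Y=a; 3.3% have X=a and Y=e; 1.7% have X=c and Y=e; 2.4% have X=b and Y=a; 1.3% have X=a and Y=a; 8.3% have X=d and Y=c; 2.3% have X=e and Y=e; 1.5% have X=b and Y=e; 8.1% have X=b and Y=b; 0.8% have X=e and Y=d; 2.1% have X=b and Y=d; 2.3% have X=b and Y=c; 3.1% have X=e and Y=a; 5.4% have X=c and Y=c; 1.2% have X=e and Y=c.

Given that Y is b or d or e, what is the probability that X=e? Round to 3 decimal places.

0.071

P(Y=b) = 0.082 + 0.081 + 0.065 + 0.045 + 0.010 = 0.283.
P(Y=d) = 0.050 + 0.021 + 0.052 + 0.070 + 0.008 = 0.201.
P(Y=e) = 0.033 + 0.015 + 0.017 + 0.008 + 0.023 = 0.096.
P(Y ∈ {b, d, e}) = 0.283 + 0.201 + 0.096 = 0.580; P(X=e, Y ∈ {b, d, e}) = 0.010 + 0.008 + 0.023 = 0.041.
P(X=e | Y ∈ {b, d, e}) = 0.041/0.580 = 0.071.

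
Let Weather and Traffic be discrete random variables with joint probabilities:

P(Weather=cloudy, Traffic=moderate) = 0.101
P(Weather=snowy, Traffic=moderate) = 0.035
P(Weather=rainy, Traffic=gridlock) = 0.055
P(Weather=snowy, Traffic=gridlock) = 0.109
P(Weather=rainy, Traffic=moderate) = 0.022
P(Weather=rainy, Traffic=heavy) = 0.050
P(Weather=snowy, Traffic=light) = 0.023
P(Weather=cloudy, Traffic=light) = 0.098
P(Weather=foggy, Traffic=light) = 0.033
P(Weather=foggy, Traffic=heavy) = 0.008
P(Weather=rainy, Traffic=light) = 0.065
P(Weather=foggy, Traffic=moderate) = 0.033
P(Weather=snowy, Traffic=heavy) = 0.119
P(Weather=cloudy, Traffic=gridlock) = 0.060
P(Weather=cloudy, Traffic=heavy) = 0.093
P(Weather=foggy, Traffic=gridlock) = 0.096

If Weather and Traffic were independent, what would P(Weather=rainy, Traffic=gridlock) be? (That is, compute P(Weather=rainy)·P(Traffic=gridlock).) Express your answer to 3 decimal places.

0.061

P(Weather=rainy) = 0.065 + 0.022 + 0.050 + 0.055 = 0.192.
P(Traffic=gridlock) = 0.060 + 0.055 + 0.109 + 0.096 = 0.320.
Product: 0.192 × 0.320 = 0.061.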